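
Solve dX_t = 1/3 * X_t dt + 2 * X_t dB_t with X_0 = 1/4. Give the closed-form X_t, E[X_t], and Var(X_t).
X_t = 1/4 * exp((-5/3) t + (2) B_t); E[X_t] = exp(t/3)/4; Var(X_t) = (exp(4*t) - 1)*exp(2*t/3)/16

For GBM dX = mu X dt + sigma X dB with X_0 = x_0, apply Itô to Y = log X: dY = (mu - sigma^2/2) dt + sigma dB, so Y_t = log(x_0) + (mu - sigma^2/2) t + sigma B_t and hence X_t = x_0 * exp((mu - sigma^2/2) t + sigma B_t).
With mu = 1/3, sigma = 2, x_0 = 1/4, this gives:
  X_t = 1/4 * exp((-5/3) * t + (2) * B_t).
Since sigma*B_t ~ Normal(0, sigma^2 t), E[exp(sigma*B_t)] = exp(sigma^2 t / 2); so E[X_t] = x_0 * exp((mu - sigma^2/2) t) * exp(sigma^2 t / 2) = x_0 * exp(mu t) = exp(t/3)/4.
Var(X_t) = E[X_t^2] - (E[X_t])^2 = x_0^2 * exp(2 mu t) * (exp(sigma^2 t) - 1) = (exp(4*t) - 1)*exp(2*t/3)/16.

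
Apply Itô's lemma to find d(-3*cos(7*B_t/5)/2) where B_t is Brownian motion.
d(-3*cos(7*B_t/5)/2) = (147*cos(7*B_t/5)/100) dt + (21*sin(7*B_t/5)/10) dB_t

Itô's formula for f(B_t) gives d f(B_t) = f'(B_t) dB_t + (1/2) f''(B_t) dt. Compute derivatives of f(x) = -3*cos(7*x/5)/2:
  f'(x)  = 21*sin(7*x/5)/10
  f''(x) = 147*cos(7*x/5)/50
Substitute x = B_t and multiply the f'' term by 1/2:
  drift     = (1/2) * (147*cos(7*x/5)/50) evaluated at B_t = 147*cos(7*B_t/5)/100
  diffusion = (21*sin(7*x/5)/10) evaluated at B_t = 21*sin(7*B_t/5)/10
Therefore d(-3*cos(7*B_t/5)/2) = (147*cos(7*B_t/5)/100) dt + (21*sin(7*B_t/5)/10) dB_t.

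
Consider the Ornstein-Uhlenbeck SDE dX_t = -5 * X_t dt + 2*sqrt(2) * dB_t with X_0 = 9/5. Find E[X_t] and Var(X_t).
E[X_t] = 9*exp(-5*t)/5; Var(X_t) = 4/5 - 4*exp(-10*t)/5

The OU SDE dX = -theta X dt + sigma dB admits the integrating factor exp(theta t): d(exp(theta t) X_t) = sigma exp(theta t) dB_t. Integrating from 0 to t:
  X_t = x_0 * exp(-theta t) + sigma * int_0^t exp(-theta (t-s)) dB_s.
The Itô integral has mean 0 and (by the Itô isometry) variance sigma^2 * int_0^t exp(-2 theta (t - s)) ds = sigma^2 * (1 - exp(-2 theta t)) / (2 theta).
With theta = 5, sigma = 2*sqrt(2), x_0 = 9/5:
  E[X_t] = 9/5 * exp(-5 t) = 9*exp(-5*t)/5
  Var(X_t) = (2*sqrt(2))^2 * (1 - exp(-2*5 t)) / (2 * 5) = 4/5 - 4*exp(-10*t)/5.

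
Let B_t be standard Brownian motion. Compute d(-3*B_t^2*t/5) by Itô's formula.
d(-3*B_t^2*t/5) = (-3*B_t^2/5 - 3*t/5) dt + (-6*B_t*t/5) dB_t

Itô's formula for f(t, x): d f(t, B_t) = (f_t + (1/2) f_xx) dt + f_x dB_t. Compute partials of f(t, x) = -3*t*x^2/5:
  f_t(t,x)  = -3*x^2/5
  f_x(t,x)  = -6*t*x/5
  f_xx(t,x) = -6*t/5
Assemble drift = f_t + (1/2) f_xx = -3*t/5 - 3*x^2/5 and diffusion = f_x = -6*t*x/5. Substituting x = B_t:
  d(-3*B_t^2*t/5) = (-3*B_t^2/5 - 3*t/5) dt + (-6*B_t*t/5) dB_t.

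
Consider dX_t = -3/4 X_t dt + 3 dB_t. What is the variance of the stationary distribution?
lim Var(X_t) = 6

The OU SDE dX = -theta X dt + sigma dB admits the integrating factor exp(theta t): d(exp(theta t) X_t) = sigma exp(theta t) dB_t. Integrating from 0 to t gives X_t = x_0 * exp(-theta t) + sigma * int_0^t exp(-theta (t-s)) dB_s for any initial x_0. The Itô integral has variance (by the Itô isometry) sigma^2 * int_0^t exp(-2 theta (t - s)) ds = sigma^2 * (1 - exp(-2 theta t)) / (2 theta), independent of x_0.
With theta = 3/4, sigma = 3:
  Var(X_t) = (3)^2 * (1 - exp(-2*3/4 t)) / (2 * 3/4) = 6 - 6*exp(-3*t/2).
As t -> infinity, exp(-2*3/4 t) -> 0, so the stationary variance is sigma^2 / (2 theta) = 6.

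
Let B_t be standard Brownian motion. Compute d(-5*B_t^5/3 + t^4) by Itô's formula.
d(-5*B_t^5/3 + t^4) = (-50*B_t^3/3 + 4*t^3) dt + (-25*B_t^4/3) dB_t

Itô's formula for f(t, x): d f(t, B_t) = (f_t + (1/2) f_xx) dt + f_x dB_t. Compute partials of f(t, x) = t^4 - 5*x^5/3:
  f_t(t,x)  = 4*t^3
  f_x(t,x)  = -25*x^4/3
  f_xx(t,x) = -100*x^3/3
Assemble drift = f_t + (1/2) f_xx = 4*t^3 - 50*x^3/3 and diffusion = f_x = -25*x^4/3. Substituting x = B_t:
  d(-5*B_t^5/3 + t^4) = (-50*B_t^3/3 + 4*t^3) dt + (-25*B_t^4/3) dB_t.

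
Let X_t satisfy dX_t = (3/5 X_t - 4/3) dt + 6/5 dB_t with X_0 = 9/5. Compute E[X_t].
E[X_t] = 20/9 - 19*exp(3*t/5)/45

Taking expectations and using E[dB_t] = 0, the mean m(t) = E[X_t] satisfies the ODE m'(t) = a m(t) + b with m(0) = x_0. With a = 3/5, b = -4/3, x_0 = 9/5, the solution is
  m(t) = x_0 * exp(a t) + (b/a) * (exp(a t) - 1)
       = (9/5) * exp((3/5) t) + ((-4/3)/(3/5)) * (exp((3/5) t) - 1)
       = 20/9 - 19*exp(3*t/5)/45.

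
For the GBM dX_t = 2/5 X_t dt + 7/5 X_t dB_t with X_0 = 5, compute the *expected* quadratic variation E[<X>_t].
E[<X>_t] = 1225*exp(69*t/25)/69 - 1225/69

<X>_t = int_0^t ((7/5) * X_s)^2 ds. Taking expectation inside the integral: E[<X>_t] = (7/5)^2 * int_0^t E[X_s^2] ds. For GBM, E[X_s^2] = x_0^2 * exp((2 mu + sigma^2) s). Integrating:
  E[<X>_t] = (7/5)^2 * 5^2 * (exp((2*(2/5) + (7/5)^2) t) - 1) / (2*(2/5) + (7/5)^2)
           = (7/5)^2 * 5^2 * (exp((69/25) t) - 1) / (69/25) = 1225*exp(69*t/25)/69 - 1225/69.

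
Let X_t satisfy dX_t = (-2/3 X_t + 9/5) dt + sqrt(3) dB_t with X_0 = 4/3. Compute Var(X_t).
Var(X_t) = 9/4 - 9*exp(-4*t/3)/4

The variance V(t) = Var(X_t) satisfies V'(t) = 2 a V(t) + c^2 with V(0) = 0 (drift coefficient is linear in X, diffusion is constant). With a = -2/3, c = sqrt(3), the solution is
  V(t) = (c^2 / (2 a)) * (exp(2 a t) - 1)
       = (sqrt(3)^2 / (2*(-2/3))) * (exp((-4/3) t) - 1)
       = 9/4 - 9*exp(-4*t/3)/4.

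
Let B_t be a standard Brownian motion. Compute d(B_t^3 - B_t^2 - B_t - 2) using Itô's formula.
d(B_t^3 - B_t^2 - B_t - 2) = (3*B_t - 1) dt + (3*B_t^2 - 2*B_t - 1) dB_t

Itô's formula for f(B_t) gives d f(B_t) = f'(B_t) dB_t + (1/2) f''(B_t) dt. Compute derivatives of f(x) = x^3 - x^2 - x - 2:
  f'(x)  = 3*x^2 - 2*x - 1
  f''(x) = 6*x - 2
Substitute x = B_t and multiply the f'' term by 1/2:
  drift     = (1/2) * (6*x - 2) evaluated at B_t = 3*B_t - 1
  diffusion = (3*x^2 - 2*x - 1) evaluated at B_t = 3*B_t^2 - 2*B_t - 1
Therefore d(B_t^3 - B_t^2 - B_t - 2) = (3*B_t - 1) dt + (3*B_t^2 - 2*B_t - 1) dB_t.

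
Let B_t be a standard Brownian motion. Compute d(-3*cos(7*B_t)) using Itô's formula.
d(-3*cos(7*B_t)) = (147*cos(7*B_t)/2) dt + (21*sin(7*B_t)) dB_t

Itô's formula for f(B_t) gives d f(B_t) = f'(B_t) dB_t + (1/2) f''(B_t) dt. Compute derivatives of f(x) = -3*cos(7*x):
  f'(x)  = 21*sin(7*x)
  f''(x) = 147*cos(7*x)
Substitute x = B_t and multiply the f'' term by 1/2:
  drift     = (1/2) * (147*cos(7*x)) evaluated at B_t = 147*cos(7*B_t)/2
  diffusion = (21*sin(7*x)) evaluated at B_t = 21*sin(7*B_t)
Therefore d(-3*cos(7*B_t)) = (147*cos(7*B_t)/2) dt + (21*sin(7*B_t)) dB_t.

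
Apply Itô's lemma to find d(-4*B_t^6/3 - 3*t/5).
d(-4*B_t^6/3 - 3*t/5) = (-20*B_t^4 - 3/5) dt + (-8*B_t^5) dB_t

Itô's formula for f(t, x): d f(t, B_t) = (f_t + (1/2) f_xx) dt + f_x dB_t. Compute partials of f(t, x) = -3*t/5 - 4*x^6/3:
  f_t(t,x)  = -3/5
  f_x(t,x)  = -8*x^5
  f_xx(t,x) = -40*x^4
Assemble drift = f_t + (1/2) f_xx = -20*x^4 - 3/5 and diffusion = f_x = -8*x^5. Substituting x = B_t:
  d(-4*B_t^6/3 - 3*t/5) = (-20*B_t^4 - 3/5) dt + (-8*B_t^5) dB_t.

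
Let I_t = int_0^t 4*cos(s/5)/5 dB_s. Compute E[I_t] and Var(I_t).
E[I_t] = 0; Var(I_t) = 8*t/25 + 4*sin(2*t/5)/5

The Itô integral of a deterministic integrand f(s) has mean 0 because each increment f(s) * (B_{s+ds} - B_s) has mean 0. By the Itô isometry:
  Var( int_0^t f(s) dB_s ) = E[ (int_0^t f(s) dB_s)^2 ] = int_0^t f(s)^2 ds.
Here f(s) = 4*cos(s/5)/5, so f(s)^2 = 16*cos(s/5)^2/25. Integrate:
  int_0^t (16*cos(s/5)^2/25) ds = 8*t/25 + 4*sin(2*t/5)/5.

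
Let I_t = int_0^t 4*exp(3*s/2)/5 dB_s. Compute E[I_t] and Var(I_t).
E[I_t] = 0; Var(I_t) = 16*exp(3*t)/75 - 16/75

The Itô integral of a deterministic integrand f(s) has mean 0 because each increment f(s) * (B_{s+ds} - B_s) has mean 0. By the Itô isometry:
  Var( int_0^t f(s) dB_s ) = E[ (int_0^t f(s) dB_s)^2 ] = int_0^t f(s)^2 ds.
Here f(s) = 4*exp(3*s/2)/5, so f(s)^2 = 16*exp(3*s)/25. Integrate:
  int_0^t (16*exp(3*s)/25) ds = 16*exp(3*t)/75 - 16/75.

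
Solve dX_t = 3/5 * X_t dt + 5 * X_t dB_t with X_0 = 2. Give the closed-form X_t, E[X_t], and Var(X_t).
X_t = 2 * exp((-119/10) t + (5) B_t); E[X_t] = 2*exp(3*t/5); Var(X_t) = 4*(exp(25*t) - 1)*exp(6*t/5)

For GBM dX = mu X dt + sigma X dB with X_0 = x_0, apply Itô to Y = log X: dY = (mu - sigma^2/2) dt + sigma dB, so Y_t = log(x_0) + (mu - sigma^2/2) t + sigma B_t and hence X_t = x_0 * exp((mu - sigma^2/2) t + sigma B_t).
With mu = 3/5, sigma = 5, x_0 = 2, this gives:
  X_t = 2 * exp((-119/10) * t + (5) * B_t).
Since sigma*B_t ~ Normal(0, sigma^2 t), E[exp(sigma*B_t)] = exp(sigma^2 t / 2); so E[X_t] = x_0 * exp((mu - sigma^2/2) t) * exp(sigma^2 t / 2) = x_0 * exp(mu t) = 2*exp(3*t/5).
Var(X_t) = E[X_t^2] - (E[X_t])^2 = x_0^2 * exp(2 mu t) * (exp(sigma^2 t) - 1) = 4*(exp(25*t) - 1)*exp(6*t/5).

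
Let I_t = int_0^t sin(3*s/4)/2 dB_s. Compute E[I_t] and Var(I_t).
E[I_t] = 0; Var(I_t) = t/8 - sin(3*t/2)/12

The Itô integral of a deterministic integrand f(s) has mean 0 because each increment f(s) * (B_{s+ds} - B_s) has mean 0. By the Itô isometry:
  Var( int_0^t f(s) dB_s ) = E[ (int_0^t f(s) dB_s)^2 ] = int_0^t f(s)^2 ds.
Here f(s) = sin(3*s/4)/2, so f(s)^2 = sin(3*s/4)^2/4. Integrate:
  int_0^t (sin(3*s/4)^2/4) ds = t/8 - sin(3*t/2)/12.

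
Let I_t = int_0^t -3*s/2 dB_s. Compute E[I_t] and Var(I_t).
E[I_t] = 0; Var(I_t) = 3*t^3/4

The Itô integral of a deterministic integrand f(s) has mean 0 because each increment f(s) * (B_{s+ds} - B_s) has mean 0. By the Itô isometry:
  Var( int_0^t f(s) dB_s ) = E[ (int_0^t f(s) dB_s)^2 ] = int_0^t f(s)^2 ds.
Here f(s) = -3*s/2, so f(s)^2 = 9*s^2/4. Integrate:
  int_0^t (9*s^2/4) ds = 3*t^3/4.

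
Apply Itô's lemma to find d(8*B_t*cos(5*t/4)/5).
d(8*B_t*cos(5*t/4)/5) = (-2*B_t*sin(5*t/4)) dt + (8*cos(5*t/4)/5) dB_t

Itô's formula for f(t, x): d f(t, B_t) = (f_t + (1/2) f_xx) dt + f_x dB_t. Compute partials of f(t, x) = 8*x*cos(5*t/4)/5:
  f_t(t,x)  = -2*x*sin(5*t/4)
  f_x(t,x)  = 8*cos(5*t/4)/5
  f_xx(t,x) = 0
Assemble drift = f_t + (1/2) f_xx = -2*x*sin(5*t/4) and diffusion = f_x = 8*cos(5*t/4)/5. Substituting x = B_t:
  d(8*B_t*cos(5*t/4)/5) = (-2*B_t*sin(5*t/4)) dt + (8*cos(5*t/4)/5) dB_t.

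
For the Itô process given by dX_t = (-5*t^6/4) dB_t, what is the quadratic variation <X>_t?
<X>_t = 25*t^13/208

For an Itô process dX_t = a(t) dt + b(t) dB_t, the quadratic variation is <X>_t = int_0^t b(s)^2 ds (the drift term does not contribute). Here b(s) = -5*s^6/4, so
  b(s)^2 = 25*s^12/16.
Integrating from 0 to t:
  <X>_t = int_0^t (25*s^12/16) ds = 25*t^13/208.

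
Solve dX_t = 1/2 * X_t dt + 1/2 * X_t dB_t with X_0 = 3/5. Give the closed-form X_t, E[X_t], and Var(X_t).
X_t = 3/5 * exp((3/8) t + (1/2) B_t); E[X_t] = 3*exp(t/2)/5; Var(X_t) = 9*(exp(t/4) - 1)*exp(t)/25

For GBM dX = mu X dt + sigma X dB with X_0 = x_0, apply Itô to Y = log X: dY = (mu - sigma^2/2) dt + sigma dB, so Y_t = log(x_0) + (mu - sigma^2/2) t + sigma B_t and hence X_t = x_0 * exp((mu - sigma^2/2) t + sigma B_t).
With mu = 1/2, sigma = 1/2, x_0 = 3/5, this gives:
  X_t = 3/5 * exp((3/8) * t + (1/2) * B_t).
Since sigma*B_t ~ Normal(0, sigma^2 t), E[exp(sigma*B_t)] = exp(sigma^2 t / 2); so E[X_t] = x_0 * exp((mu - sigma^2/2) t) * exp(sigma^2 t / 2) = x_0 * exp(mu t) = 3*exp(t/2)/5.
Var(X_t) = E[X_t^2] - (E[X_t])^2 = x_0^2 * exp(2 mu t) * (exp(sigma^2 t) - 1) = 9*(exp(t/4) - 1)*exp(t)/25.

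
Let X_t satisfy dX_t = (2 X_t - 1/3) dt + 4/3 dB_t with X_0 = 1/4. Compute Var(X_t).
Var(X_t) = 4*exp(4*t)/9 - 4/9

The variance V(t) = Var(X_t) satisfies V'(t) = 2 a V(t) + c^2 with V(0) = 0 (drift coefficient is linear in X, diffusion is constant). With a = 2, c = 4/3, the solution is
  V(t) = (c^2 / (2 a)) * (exp(2 a t) - 1)
       = ((4/3)^2 / (2*2)) * (exp(4 t) - 1)
       = 4*exp(4*t)/9 - 4/9.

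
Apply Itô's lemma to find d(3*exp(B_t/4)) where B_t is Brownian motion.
d(3*exp(B_t/4)) = (3*exp(B_t/4)/32) dt + (3*exp(B_t/4)/4) dB_t

Itô's formula for f(B_t) gives d f(B_t) = f'(B_t) dB_t + (1/2) f''(B_t) dt. Compute derivatives of f(x) = 3*exp(x/4):
  f'(x)  = 3*exp(x/4)/4
  f''(x) = 3*exp(x/4)/16
Substitute x = B_t and multiply the f'' term by 1/2:
  drift     = (1/2) * (3*exp(x/4)/16) evaluated at B_t = 3*exp(B_t/4)/32
  diffusion = (3*exp(x/4)/4) evaluated at B_t = 3*exp(B_t/4)/4
Therefore d(3*exp(B_t/4)) = (3*exp(B_t/4)/32) dt + (3*exp(B_t/4)/4) dB_t.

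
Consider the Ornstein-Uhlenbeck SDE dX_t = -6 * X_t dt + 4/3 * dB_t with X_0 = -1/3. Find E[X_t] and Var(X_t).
E[X_t] = -exp(-6*t)/3; Var(X_t) = 4/27 - 4*exp(-12*t)/27

The OU SDE dX = -theta X dt + sigma dB admits the integrating factor exp(theta t): d(exp(theta t) X_t) = sigma exp(theta t) dB_t. Integrating from 0 to t:
  X_t = x_0 * exp(-theta t) + sigma * int_0^t exp(-theta (t-s)) dB_s.
The Itô integral has mean 0 and (by the Itô isometry) variance sigma^2 * int_0^t exp(-2 theta (t - s)) ds = sigma^2 * (1 - exp(-2 theta t)) / (2 theta).
With theta = 6, sigma = 4/3, x_0 = -1/3:
  E[X_t] = -1/3 * exp(-6 t) = -exp(-6*t)/3
  Var(X_t) = (4/3)^2 * (1 - exp(-2*6 t)) / (2 * 6) = 4/27 - 4*exp(-12*t)/27.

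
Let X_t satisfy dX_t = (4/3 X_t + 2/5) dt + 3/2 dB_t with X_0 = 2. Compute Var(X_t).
Var(X_t) = 27*exp(8*t/3)/32 - 27/32

The variance V(t) = Var(X_t) satisfies V'(t) = 2 a V(t) + c^2 with V(0) = 0 (drift coefficient is linear in X, diffusion is constant). With a = 4/3, c = 3/2, the solution is
  V(t) = (c^2 / (2 a)) * (exp(2 a t) - 1)
       = ((3/2)^2 / (2*(4/3))) * (exp((8/3) t) - 1)
       = 27*exp(8*t/3)/32 - 27/32.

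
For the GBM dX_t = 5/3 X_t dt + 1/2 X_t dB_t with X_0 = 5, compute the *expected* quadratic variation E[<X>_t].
E[<X>_t] = 75*exp(43*t/12)/43 - 75/43

<X>_t = int_0^t ((1/2) * X_s)^2 ds. Taking expectation inside the integral: E[<X>_t] = (1/2)^2 * int_0^t E[X_s^2] ds. For GBM, E[X_s^2] = x_0^2 * exp((2 mu + sigma^2) s). Integrating:
  E[<X>_t] = (1/2)^2 * 5^2 * (exp((2*(5/3) + (1/2)^2) t) - 1) / (2*(5/3) + (1/2)^2)
           = (1/2)^2 * 5^2 * (exp((43/12) t) - 1) / (43/12) = 75*exp(43*t/12)/43 - 75/43.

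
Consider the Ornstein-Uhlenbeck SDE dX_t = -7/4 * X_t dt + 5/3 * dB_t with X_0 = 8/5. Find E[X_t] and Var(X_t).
E[X_t] = 8*exp(-7*t/4)/5; Var(X_t) = 50/63 - 50*exp(-7*t/2)/63

The OU SDE dX = -theta X dt + sigma dB admits the integrating factor exp(theta t): d(exp(theta t) X_t) = sigma exp(theta t) dB_t. Integrating from 0 to t:
  X_t = x_0 * exp(-theta t) + sigma * int_0^t exp(-theta (t-s)) dB_s.
The Itô integral has mean 0 and (by the Itô isometry) variance sigma^2 * int_0^t exp(-2 theta (t - s)) ds = sigma^2 * (1 - exp(-2 theta t)) / (2 theta).
With theta = 7/4, sigma = 5/3, x_0 = 8/5:
  E[X_t] = 8/5 * exp(-7/4 t) = 8*exp(-7*t/4)/5
  Var(X_t) = (5/3)^2 * (1 - exp(-2*7/4 t)) / (2 * 7/4) = 50/63 - 50*exp(-7*t/2)/63.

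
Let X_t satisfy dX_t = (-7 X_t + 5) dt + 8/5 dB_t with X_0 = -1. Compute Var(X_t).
Var(X_t) = 32/175 - 32*exp(-14*t)/175

The variance V(t) = Var(X_t) satisfies V'(t) = 2 a V(t) + c^2 with V(0) = 0 (drift coefficient is linear in X, diffusion is constant). With a = -7, c = 8/5, the solution is
  V(t) = (c^2 / (2 a)) * (exp(2 a t) - 1)
       = ((8/5)^2 / (2*(-7))) * (exp((-14) t) - 1)
       = 32/175 - 32*exp(-14*t)/175.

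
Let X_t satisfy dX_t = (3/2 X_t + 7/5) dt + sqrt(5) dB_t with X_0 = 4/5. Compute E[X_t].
E[X_t] = 26*exp(3*t/2)/15 - 14/15

Taking expectations and using E[dB_t] = 0, the mean m(t) = E[X_t] satisfies the ODE m'(t) = a m(t) + b with m(0) = x_0. With a = 3/2, b = 7/5, x_0 = 4/5, the solution is
  m(t) = x_0 * exp(a t) + (b/a) * (exp(a t) - 1)
       = (4/5) * exp((3/2) t) + ((7/5)/(3/2)) * (exp((3/2) t) - 1)
       = 26*exp(3*t/2)/15 - 14/15.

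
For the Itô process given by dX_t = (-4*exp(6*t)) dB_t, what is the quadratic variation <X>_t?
<X>_t = 4*exp(12*t)/3 - 4/3

For an Itô process dX_t = a(t) dt + b(t) dB_t, the quadratic variation is <X>_t = int_0^t b(s)^2 ds (the drift term does not contribute). Here b(s) = -4*exp(6*s), so
  b(s)^2 = 16*exp(12*s).
Integrating from 0 to t:
  <X>_t = int_0^t (16*exp(12*s)) ds = 4*exp(12*t)/3 - 4/3.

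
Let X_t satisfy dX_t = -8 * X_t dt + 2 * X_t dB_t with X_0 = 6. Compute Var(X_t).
Var(X_t) = (36*exp(4*t) - 36)*exp(-16*t)

For GBM dX = mu X dt + sigma X dB with X_0 = x_0, apply Itô to Y = log X: dY = (mu - sigma^2/2) dt + sigma dB, so Y_t = log(x_0) + (mu - sigma^2/2) t + sigma B_t and hence X_t = x_0 * exp((mu - sigma^2/2) t + sigma B_t).
With mu = -8, sigma = 2, x_0 = 6, this gives:
  X_t = 6 * exp((-10) * t + (2) * B_t).
Since sigma*B_t ~ Normal(0, sigma^2 t), E[exp(sigma*B_t)] = exp(sigma^2 t / 2); so E[X_t] = x_0 * exp((mu - sigma^2/2) t) * exp(sigma^2 t / 2) = x_0 * exp(mu t) = 6*exp(-8*t).
Var(X_t) = E[X_t^2] - (E[X_t])^2 = x_0^2 * exp(2 mu t) * (exp(sigma^2 t) - 1) = (36*exp(4*t) - 36)*exp(-16*t).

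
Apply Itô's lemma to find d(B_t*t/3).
d(B_t*t/3) = (B_t/3) dt + (t/3) dB_t

Itô's formula for f(t, x): d f(t, B_t) = (f_t + (1/2) f_xx) dt + f_x dB_t. Compute partials of f(t, x) = t*x/3:
  f_t(t,x)  = x/3
  f_x(t,x)  = t/3
  f_xx(t,x) = 0
Assemble drift = f_t + (1/2) f_xx = x/3 and diffusion = f_x = t/3. Substituting x = B_t:
  d(B_t*t/3) = (B_t/3) dt + (t/3) dB_t.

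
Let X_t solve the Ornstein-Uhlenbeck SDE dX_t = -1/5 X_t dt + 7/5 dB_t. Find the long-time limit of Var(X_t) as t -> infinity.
lim Var(X_t) = 49/10

The OU SDE dX = -theta X dt + sigma dB admits the integrating factor exp(theta t): d(exp(theta t) X_t) = sigma exp(theta t) dB_t. Integrating from 0 to t gives X_t = x_0 * exp(-theta t) + sigma * int_0^t exp(-theta (t-s)) dB_s for any initial x_0. The Itô integral has variance (by the Itô isometry) sigma^2 * int_0^t exp(-2 theta (t - s)) ds = sigma^2 * (1 - exp(-2 theta t)) / (2 theta), independent of x_0.
With theta = 1/5, sigma = 7/5:
  Var(X_t) = (7/5)^2 * (1 - exp(-2*1/5 t)) / (2 * 1/5) = 49/10 - 49*exp(-2*t/5)/10.
As t -> infinity, exp(-2*1/5 t) -> 0, so the stationary variance is sigma^2 / (2 theta) = 49/10.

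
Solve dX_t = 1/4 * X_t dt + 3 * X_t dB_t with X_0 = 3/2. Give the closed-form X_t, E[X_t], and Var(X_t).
X_t = 3/2 * exp((-17/4) t + (3) B_t); E[X_t] = 3*exp(t/4)/2; Var(X_t) = 9*(exp(9*t) - 1)*exp(t/2)/4

For GBM dX = mu X dt + sigma X dB with X_0 = x_0, apply Itô to Y = log X: dY = (mu - sigma^2/2) dt + sigma dB, so Y_t = log(x_0) + (mu - sigma^2/2) t + sigma B_t and hence X_t = x_0 * exp((mu - sigma^2/2) t + sigma B_t).
With mu = 1/4, sigma = 3, x_0 = 3/2, this gives:
  X_t = 3/2 * exp((-17/4) * t + (3) * B_t).
Since sigma*B_t ~ Normal(0, sigma^2 t), E[exp(sigma*B_t)] = exp(sigma^2 t / 2); so E[X_t] = x_0 * exp((mu - sigma^2/2) t) * exp(sigma^2 t / 2) = x_0 * exp(mu t) = 3*exp(t/4)/2.
Var(X_t) = E[X_t^2] - (E[X_t])^2 = x_0^2 * exp(2 mu t) * (exp(sigma^2 t) - 1) = 9*(exp(9*t) - 1)*exp(t/2)/4.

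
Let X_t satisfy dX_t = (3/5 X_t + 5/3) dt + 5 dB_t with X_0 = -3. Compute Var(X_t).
Var(X_t) = 125*exp(6*t/5)/6 - 125/6

The variance V(t) = Var(X_t) satisfies V'(t) = 2 a V(t) + c^2 with V(0) = 0 (drift coefficient is linear in X, diffusion is constant). With a = 3/5, c = 5, the solution is
  V(t) = (c^2 / (2 a)) * (exp(2 a t) - 1)
       = (5^2 / (2*(3/5))) * (exp((6/5) t) - 1)
       = 125*exp(6*t/5)/6 - 125/6.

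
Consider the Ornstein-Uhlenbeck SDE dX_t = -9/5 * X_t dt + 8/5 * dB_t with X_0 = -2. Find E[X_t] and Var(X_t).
E[X_t] = -2*exp(-9*t/5); Var(X_t) = 32/45 - 32*exp(-18*t/5)/45

The OU SDE dX = -theta X dt + sigma dB admits the integrating factor exp(theta t): d(exp(theta t) X_t) = sigma exp(theta t) dB_t. Integrating from 0 to t:
  X_t = x_0 * exp(-theta t) + sigma * int_0^t exp(-theta (t-s)) dB_s.
The Itô integral has mean 0 and (by the Itô isometry) variance sigma^2 * int_0^t exp(-2 theta (t - s)) ds = sigma^2 * (1 - exp(-2 theta t)) / (2 theta).
With theta = 9/5, sigma = 8/5, x_0 = -2:
  E[X_t] = -2 * exp(-9/5 t) = -2*exp(-9*t/5)
  Var(X_t) = (8/5)^2 * (1 - exp(-2*9/5 t)) / (2 * 9/5) = 32/45 - 32*exp(-18*t/5)/45.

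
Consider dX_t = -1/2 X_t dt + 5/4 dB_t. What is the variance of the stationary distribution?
lim Var(X_t) = 25/16

The OU SDE dX = -theta X dt + sigma dB admits the integrating factor exp(theta t): d(exp(theta t) X_t) = sigma exp(theta t) dB_t. Integrating from 0 to t gives X_t = x_0 * exp(-theta t) + sigma * int_0^t exp(-theta (t-s)) dB_s for any initial x_0. The Itô integral has variance (by the Itô isometry) sigma^2 * int_0^t exp(-2 theta (t - s)) ds = sigma^2 * (1 - exp(-2 theta t)) / (2 theta), independent of x_0.
With theta = 1/2, sigma = 5/4:
  Var(X_t) = (5/4)^2 * (1 - exp(-2*1/2 t)) / (2 * 1/2) = 25/16 - 25*exp(-t)/16.
As t -> infinity, exp(-2*1/2 t) -> 0, so the stationary variance is sigma^2 / (2 theta) = 25/16.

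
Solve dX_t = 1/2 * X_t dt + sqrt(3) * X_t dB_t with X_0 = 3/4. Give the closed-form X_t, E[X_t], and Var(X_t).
X_t = 3/4 * exp((-1) t + (sqrt(3)) B_t); E[X_t] = 3*exp(t/2)/4; Var(X_t) = 9*(exp(3*t) - 1)*exp(t)/16

For GBM dX = mu X dt + sigma X dB with X_0 = x_0, apply Itô to Y = log X: dY = (mu - sigma^2/2) dt + sigma dB, so Y_t = log(x_0) + (mu - sigma^2/2) t + sigma B_t and hence X_t = x_0 * exp((mu - sigma^2/2) t + sigma B_t).
With mu = 1/2, sigma = sqrt(3), x_0 = 3/4, this gives:
  X_t = 3/4 * exp((-1) * t + (sqrt(3)) * B_t).
Since sigma*B_t ~ Normal(0, sigma^2 t), E[exp(sigma*B_t)] = exp(sigma^2 t / 2); so E[X_t] = x_0 * exp((mu - sigma^2/2) t) * exp(sigma^2 t / 2) = x_0 * exp(mu t) = 3*exp(t/2)/4.
Var(X_t) = E[X_t^2] - (E[X_t])^2 = x_0^2 * exp(2 mu t) * (exp(sigma^2 t) - 1) = 9*(exp(3*t) - 1)*exp(t)/16.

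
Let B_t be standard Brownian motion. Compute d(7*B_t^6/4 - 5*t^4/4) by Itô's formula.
d(7*B_t^6/4 - 5*t^4/4) = (105*B_t^4/4 - 5*t^3) dt + (21*B_t^5/2) dB_t

Itô's formula for f(t, x): d f(t, B_t) = (f_t + (1/2) f_xx) dt + f_x dB_t. Compute partials of f(t, x) = -5*t^4/4 + 7*x^6/4:
  f_t(t,x)  = -5*t^3
  f_x(t,x)  = 21*x^5/2
  f_xx(t,x) = 105*x^4/2
Assemble drift = f_t + (1/2) f_xx = -5*t^3 + 105*x^4/4 and diffusion = f_x = 21*x^5/2. Substituting x = B_t:
  d(7*B_t^6/4 - 5*t^4/4) = (105*B_t^4/4 - 5*t^3) dt + (21*B_t^5/2) dB_t.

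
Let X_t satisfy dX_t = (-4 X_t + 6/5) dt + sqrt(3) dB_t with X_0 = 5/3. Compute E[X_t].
E[X_t] = 3/10 + 41*exp(-4*t)/30

Taking expectations and using E[dB_t] = 0, the mean m(t) = E[X_t] satisfies the ODE m'(t) = a m(t) + b with m(0) = x_0. With a = -4, b = 6/5, x_0 = 5/3, the solution is
  m(t) = x_0 * exp(a t) + (b/a) * (exp(a t) - 1)
       = (5/3) * exp((-4) t) + ((6/5)/(-4)) * (exp((-4) t) - 1)
       = 3/10 + 41*exp(-4*t)/30.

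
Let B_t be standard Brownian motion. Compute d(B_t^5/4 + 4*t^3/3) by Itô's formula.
d(B_t^5/4 + 4*t^3/3) = (5*B_t^3/2 + 4*t^2) dt + (5*B_t^4/4) dB_t

Itô's formula for f(t, x): d f(t, B_t) = (f_t + (1/2) f_xx) dt + f_x dB_t. Compute partials of f(t, x) = 4*t^3/3 + x^5/4:
  f_t(t,x)  = 4*t^2
  f_x(t,x)  = 5*x^4/4
  f_xx(t,x) = 5*x^3
Assemble drift = f_t + (1/2) f_xx = 4*t^2 + 5*x^3/2 and diffusion = f_x = 5*x^4/4. Substituting x = B_t:
  d(B_t^5/4 + 4*t^3/3) = (5*B_t^3/2 + 4*t^2) dt + (5*B_t^4/4) dB_t.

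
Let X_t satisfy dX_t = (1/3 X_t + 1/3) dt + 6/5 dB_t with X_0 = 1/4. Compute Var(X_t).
Var(X_t) = 54*exp(2*t/3)/25 - 54/25

The variance V(t) = Var(X_t) satisfies V'(t) = 2 a V(t) + c^2 with V(0) = 0 (drift coefficient is linear in X, diffusion is constant). With a = 1/3, c = 6/5, the solution is
  V(t) = (c^2 / (2 a)) * (exp(2 a t) - 1)
       = ((6/5)^2 / (2*(1/3))) * (exp((2/3) t) - 1)
       = 54*exp(2*t/3)/25 - 54/25.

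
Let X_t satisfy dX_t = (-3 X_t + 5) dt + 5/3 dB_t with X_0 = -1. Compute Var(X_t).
Var(X_t) = 25/54 - 25*exp(-6*t)/54

The variance V(t) = Var(X_t) satisfies V'(t) = 2 a V(t) + c^2 with V(0) = 0 (drift coefficient is linear in X, diffusion is constant). With a = -3, c = 5/3, the solution is
  V(t) = (c^2 / (2 a)) * (exp(2 a t) - 1)
       = ((5/3)^2 / (2*(-3))) * (exp((-6) t) - 1)
       = 25/54 - 25*exp(-6*t)/54.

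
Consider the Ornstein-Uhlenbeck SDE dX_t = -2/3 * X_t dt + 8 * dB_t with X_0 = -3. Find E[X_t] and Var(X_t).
E[X_t] = -3*exp(-2*t/3); Var(X_t) = 48 - 48*exp(-4*t/3)

The OU SDE dX = -theta X dt + sigma dB admits the integrating factor exp(theta t): d(exp(theta t) X_t) = sigma exp(theta t) dB_t. Integrating from 0 to t:
  X_t = x_0 * exp(-theta t) + sigma * int_0^t exp(-theta (t-s)) dB_s.
The Itô integral has mean 0 and (by the Itô isometry) variance sigma^2 * int_0^t exp(-2 theta (t - s)) ds = sigma^2 * (1 - exp(-2 theta t)) / (2 theta).
With theta = 2/3, sigma = 8, x_0 = -3:
  E[X_t] = -3 * exp(-2/3 t) = -3*exp(-2*t/3)
  Var(X_t) = (8)^2 * (1 - exp(-2*2/3 t)) / (2 * 2/3) = 48 - 48*exp(-4*t/3).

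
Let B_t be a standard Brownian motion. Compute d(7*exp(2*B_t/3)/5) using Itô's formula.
d(7*exp(2*B_t/3)/5) = (14*exp(2*B_t/3)/45) dt + (14*exp(2*B_t/3)/15) dB_t

Itô's formula for f(B_t) gives d f(B_t) = f'(B_t) dB_t + (1/2) f''(B_t) dt. Compute derivatives of f(x) = 7*exp(2*x/3)/5:
  f'(x)  = 14*exp(2*x/3)/15
  f''(x) = 28*exp(2*x/3)/45
Substitute x = B_t and multiply the f'' term by 1/2:
  drift     = (1/2) * (28*exp(2*x/3)/45) evaluated at B_t = 14*exp(2*B_t/3)/45
  diffusion = (14*exp(2*x/3)/15) evaluated at B_t = 14*exp(2*B_t/3)/15
Therefore d(7*exp(2*B_t/3)/5) = (14*exp(2*B_t/3)/45) dt + (14*exp(2*B_t/3)/15) dB_t.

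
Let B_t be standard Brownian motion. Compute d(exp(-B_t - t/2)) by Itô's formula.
d(exp(-B_t - t/2)) = (0) dt + (-exp(-B_t - t/2)) dB_t

Itô's formula for f(t, x): d f(t, B_t) = (f_t + (1/2) f_xx) dt + f_x dB_t. Compute partials of f(t, x) = exp(-t/2 - x):
  f_t(t,x)  = -exp(-t/2 - x)/2
  f_x(t,x)  = -exp(-t/2 - x)
  f_xx(t,x) = exp(-t/2 - x)
Assemble drift = f_t + (1/2) f_xx = 0 and diffusion = f_x = -exp(-t/2 - x). Substituting x = B_t:
  d(exp(-B_t - t/2)) = (0) dt + (-exp(-B_t - t/2)) dB_t.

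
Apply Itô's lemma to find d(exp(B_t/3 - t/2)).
d(exp(B_t/3 - t/2)) = (-4*exp(B_t/3 - t/2)/9) dt + (exp(B_t/3 - t/2)/3) dB_t

Itô's formula for f(t, x): d f(t, B_t) = (f_t + (1/2) f_xx) dt + f_x dB_t. Compute partials of f(t, x) = exp(-t/2 + x/3):
  f_t(t,x)  = -exp(-t/2 + x/3)/2
  f_x(t,x)  = exp(-t/2 + x/3)/3
  f_xx(t,x) = exp(-t/2 + x/3)/9
Assemble drift = f_t + (1/2) f_xx = -4*exp(-t/2 + x/3)/9 and diffusion = f_x = exp(-t/2 + x/3)/3. Substituting x = B_t:
  d(exp(B_t/3 - t/2)) = (-4*exp(B_t/3 - t/2)/9) dt + (exp(B_t/3 - t/2)/3) dB_t.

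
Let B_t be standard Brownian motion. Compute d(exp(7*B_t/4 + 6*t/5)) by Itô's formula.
d(exp(7*B_t/4 + 6*t/5)) = (437*exp(7*B_t/4 + 6*t/5)/160) dt + (7*exp(7*B_t/4 + 6*t/5)/4) dB_t

Itô's formula for f(t, x): d f(t, B_t) = (f_t + (1/2) f_xx) dt + f_x dB_t. Compute partials of f(t, x) = exp(6*t/5 + 7*x/4):
  f_t(t,x)  = 6*exp(6*t/5 + 7*x/4)/5
  f_x(t,x)  = 7*exp(6*t/5 + 7*x/4)/4
  f_xx(t,x) = 49*exp(6*t/5 + 7*x/4)/16
Assemble drift = f_t + (1/2) f_xx = 437*exp(6*t/5 + 7*x/4)/160 and diffusion = f_x = 7*exp(6*t/5 + 7*x/4)/4. Substituting x = B_t:
  d(exp(7*B_t/4 + 6*t/5)) = (437*exp(7*B_t/4 + 6*t/5)/160) dt + (7*exp(7*B_t/4 + 6*t/5)/4) dB_t.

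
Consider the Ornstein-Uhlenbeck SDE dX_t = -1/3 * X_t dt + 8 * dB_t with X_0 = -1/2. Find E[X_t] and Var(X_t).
E[X_t] = -exp(-t/3)/2; Var(X_t) = 96 - 96*exp(-2*t/3)

The OU SDE dX = -theta X dt + sigma dB admits the integrating factor exp(theta t): d(exp(theta t) X_t) = sigma exp(theta t) dB_t. Integrating from 0 to t:
  X_t = x_0 * exp(-theta t) + sigma * int_0^t exp(-theta (t-s)) dB_s.
The Itô integral has mean 0 and (by the Itô isometry) variance sigma^2 * int_0^t exp(-2 theta (t - s)) ds = sigma^2 * (1 - exp(-2 theta t)) / (2 theta).
With theta = 1/3, sigma = 8, x_0 = -1/2:
  E[X_t] = -1/2 * exp(-1/3 t) = -exp(-t/3)/2
  Var(X_t) = (8)^2 * (1 - exp(-2*1/3 t)) / (2 * 1/3) = 96 - 96*exp(-2*t/3).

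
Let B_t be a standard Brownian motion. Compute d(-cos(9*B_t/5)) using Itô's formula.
d(-cos(9*B_t/5)) = (81*cos(9*B_t/5)/50) dt + (9*sin(9*B_t/5)/5) dB_t

Itô's formula for f(B_t) gives d f(B_t) = f'(B_t) dB_t + (1/2) f''(B_t) dt. Compute derivatives of f(x) = -cos(9*x/5):
  f'(x)  = 9*sin(9*x/5)/5
  f''(x) = 81*cos(9*x/5)/25
Substitute x = B_t and multiply the f'' term by 1/2:
  drift     = (1/2) * (81*cos(9*x/5)/25) evaluated at B_t = 81*cos(9*B_t/5)/50
  diffusion = (9*sin(9*x/5)/5) evaluated at B_t = 9*sin(9*B_t/5)/5
Therefore d(-cos(9*B_t/5)) = (81*cos(9*B_t/5)/50) dt + (9*sin(9*B_t/5)/5) dB_t.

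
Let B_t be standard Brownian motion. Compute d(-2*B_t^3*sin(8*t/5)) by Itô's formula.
d(-2*B_t^3*sin(8*t/5)) = (-16*B_t^3*cos(8*t/5)/5 - 6*B_t*sin(8*t/5)) dt + (-6*B_t^2*sin(8*t/5)) dB_t

Itô's formula for f(t, x): d f(t, B_t) = (f_t + (1/2) f_xx) dt + f_x dB_t. Compute partials of f(t, x) = -2*x^3*sin(8*t/5):
  f_t(t,x)  = -16*x^3*cos(8*t/5)/5
  f_x(t,x)  = -6*x^2*sin(8*t/5)
  f_xx(t,x) = -12*x*sin(8*t/5)
Assemble drift = f_t + (1/2) f_xx = -16*x^3*cos(8*t/5)/5 - 6*x*sin(8*t/5) and diffusion = f_x = -6*x^2*sin(8*t/5). Substituting x = B_t:
  d(-2*B_t^3*sin(8*t/5)) = (-16*B_t^3*cos(8*t/5)/5 - 6*B_t*sin(8*t/5)) dt + (-6*B_t^2*sin(8*t/5)) dB_t.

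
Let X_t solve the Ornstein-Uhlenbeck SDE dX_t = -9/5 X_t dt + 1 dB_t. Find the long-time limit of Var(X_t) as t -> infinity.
lim Var(X_t) = 5/18

The OU SDE dX = -theta X dt + sigma dB admits the integrating factor exp(theta t): d(exp(theta t) X_t) = sigma exp(theta t) dB_t. Integrating from 0 to t gives X_t = x_0 * exp(-theta t) + sigma * int_0^t exp(-theta (t-s)) dB_s for any initial x_0. The Itô integral has variance (by the Itô isometry) sigma^2 * int_0^t exp(-2 theta (t - s)) ds = sigma^2 * (1 - exp(-2 theta t)) / (2 theta), independent of x_0.
With theta = 9/5, sigma = 1:
  Var(X_t) = (1)^2 * (1 - exp(-2*9/5 t)) / (2 * 9/5) = 5/18 - 5*exp(-18*t/5)/18.
As t -> infinity, exp(-2*9/5 t) -> 0, so the stationary variance is sigma^2 / (2 theta) = 5/18.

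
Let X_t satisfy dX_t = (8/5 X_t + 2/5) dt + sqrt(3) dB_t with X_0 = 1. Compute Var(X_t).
Var(X_t) = 15*exp(16*t/5)/16 - 15/16

The variance V(t) = Var(X_t) satisfies V'(t) = 2 a V(t) + c^2 with V(0) = 0 (drift coefficient is linear in X, diffusion is constant). With a = 8/5, c = sqrt(3), the solution is
  V(t) = (c^2 / (2 a)) * (exp(2 a t) - 1)
       = (sqrt(3)^2 / (2*(8/5))) * (exp((16/5) t) - 1)
       = 15*exp(16*t/5)/16 - 15/16.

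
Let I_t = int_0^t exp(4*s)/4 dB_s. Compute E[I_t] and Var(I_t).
E[I_t] = 0; Var(I_t) = exp(8*t)/128 - 1/128

The Itô integral of a deterministic integrand f(s) has mean 0 because each increment f(s) * (B_{s+ds} - B_s) has mean 0. By the Itô isometry:
  Var( int_0^t f(s) dB_s ) = E[ (int_0^t f(s) dB_s)^2 ] = int_0^t f(s)^2 ds.
Here f(s) = exp(4*s)/4, so f(s)^2 = exp(8*s)/16. Integrate:
  int_0^t (exp(8*s)/16) ds = exp(8*t)/128 - 1/128.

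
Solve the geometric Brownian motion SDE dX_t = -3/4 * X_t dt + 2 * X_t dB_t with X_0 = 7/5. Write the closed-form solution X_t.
X_t = 7/5 * exp((-11/4) * t + (2) * B_t)

For GBM dX = mu X dt + sigma X dB with X_0 = x_0, apply Itô to Y = log X: dY = (mu - sigma^2/2) dt + sigma dB, so Y_t = log(x_0) + (mu - sigma^2/2) t + sigma B_t and hence X_t = x_0 * exp((mu - sigma^2/2) t + sigma B_t).
With mu = -3/4, sigma = 2, x_0 = 7/5, this gives:
  X_t = 7/5 * exp((-11/4) * t + (2) * B_t).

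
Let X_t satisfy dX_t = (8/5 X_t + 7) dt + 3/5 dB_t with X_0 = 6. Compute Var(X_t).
Var(X_t) = 9*exp(16*t/5)/80 - 9/80

The variance V(t) = Var(X_t) satisfies V'(t) = 2 a V(t) + c^2 with V(0) = 0 (drift coefficient is linear in X, diffusion is constant). With a = 8/5, c = 3/5, the solution is
  V(t) = (c^2 / (2 a)) * (exp(2 a t) - 1)
       = ((3/5)^2 / (2*(8/5))) * (exp((16/5) t) - 1)
       = 9*exp(16*t/5)/80 - 9/80.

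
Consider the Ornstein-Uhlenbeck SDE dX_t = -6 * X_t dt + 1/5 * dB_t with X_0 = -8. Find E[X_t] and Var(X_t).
E[X_t] = -8*exp(-6*t); Var(X_t) = 1/300 - exp(-12*t)/300

The OU SDE dX = -theta X dt + sigma dB admits the integrating factor exp(theta t): d(exp(theta t) X_t) = sigma exp(theta t) dB_t. Integrating from 0 to t:
  X_t = x_0 * exp(-theta t) + sigma * int_0^t exp(-theta (t-s)) dB_s.
The Itô integral has mean 0 and (by the Itô isometry) variance sigma^2 * int_0^t exp(-2 theta (t - s)) ds = sigma^2 * (1 - exp(-2 theta t)) / (2 theta).
With theta = 6, sigma = 1/5, x_0 = -8:
  E[X_t] = -8 * exp(-6 t) = -8*exp(-6*t)
  Var(X_t) = (1/5)^2 * (1 - exp(-2*6 t)) / (2 * 6) = 1/300 - exp(-12*t)/300.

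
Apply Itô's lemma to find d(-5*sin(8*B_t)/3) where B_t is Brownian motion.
d(-5*sin(8*B_t)/3) = (160*sin(8*B_t)/3) dt + (-40*cos(8*B_t)/3) dB_t

Itô's formula for f(B_t) gives d f(B_t) = f'(B_t) dB_t + (1/2) f''(B_t) dt. Compute derivatives of f(x) = -5*sin(8*x)/3:
  f'(x)  = -40*cos(8*x)/3
  f''(x) = 320*sin(8*x)/3
Substitute x = B_t and multiply the f'' term by 1/2:
  drift     = (1/2) * (320*sin(8*x)/3) evaluated at B_t = 160*sin(8*B_t)/3
  diffusion = (-40*cos(8*x)/3) evaluated at B_t = -40*cos(8*B_t)/3
Therefore d(-5*sin(8*B_t)/3) = (160*sin(8*B_t)/3) dt + (-40*cos(8*B_t)/3) dB_t.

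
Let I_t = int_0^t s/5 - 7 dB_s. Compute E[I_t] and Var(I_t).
E[I_t] = 0; Var(I_t) = t*(t^2 - 105*t + 3675)/75

The Itô integral of a deterministic integrand f(s) has mean 0 because each increment f(s) * (B_{s+ds} - B_s) has mean 0. By the Itô isometry:
  Var( int_0^t f(s) dB_s ) = E[ (int_0^t f(s) dB_s)^2 ] = int_0^t f(s)^2 ds.
Here f(s) = s/5 - 7, so f(s)^2 = (s - 35)^2/25. Integrate:
  int_0^t ((s - 35)^2/25) ds = t*(t^2 - 105*t + 3675)/75.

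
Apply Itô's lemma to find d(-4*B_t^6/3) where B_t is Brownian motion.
d(-4*B_t^6/3) = (-20*B_t^4) dt + (-8*B_t^5) dB_t

Itô's formula for f(B_t) gives d f(B_t) = f'(B_t) dB_t + (1/2) f''(B_t) dt. Compute derivatives of f(x) = -4*x^6/3:
  f'(x)  = -8*x^5
  f''(x) = -40*x^4
Substitute x = B_t and multiply the f'' term by 1/2:
  drift     = (1/2) * (-40*x^4) evaluated at B_t = -20*B_t^4
  diffusion = (-8*x^5) evaluated at B_t = -8*B_t^5
Therefore d(-4*B_t^6/3) = (-20*B_t^4) dt + (-8*B_t^5) dB_t.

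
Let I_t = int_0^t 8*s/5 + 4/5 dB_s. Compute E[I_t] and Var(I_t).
E[I_t] = 0; Var(I_t) = 16*t*(4*t^2 + 6*t + 3)/75

The Itô integral of a deterministic integrand f(s) has mean 0 because each increment f(s) * (B_{s+ds} - B_s) has mean 0. By the Itô isometry:
  Var( int_0^t f(s) dB_s ) = E[ (int_0^t f(s) dB_s)^2 ] = int_0^t f(s)^2 ds.
Here f(s) = 8*s/5 + 4/5, so f(s)^2 = 16*(2*s + 1)^2/25. Integrate:
  int_0^t (16*(2*s + 1)^2/25) ds = 16*t*(4*t^2 + 6*t + 3)/75.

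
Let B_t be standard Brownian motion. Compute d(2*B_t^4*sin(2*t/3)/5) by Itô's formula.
d(2*B_t^4*sin(2*t/3)/5) = (4*B_t^2*(B_t^2*cos(2*t/3) + 9*sin(2*t/3))/15) dt + (8*B_t^3*sin(2*t/3)/5) dB_t

Itô's formula for f(t, x): d f(t, B_t) = (f_t + (1/2) f_xx) dt + f_x dB_t. Compute partials of f(t, x) = 2*x^4*sin(2*t/3)/5:
  f_t(t,x)  = 4*x^4*cos(2*t/3)/15
  f_x(t,x)  = 8*x^3*sin(2*t/3)/5
  f_xx(t,x) = 24*x^2*sin(2*t/3)/5
Assemble drift = f_t + (1/2) f_xx = 4*x^2*(x^2*cos(2*t/3) + 9*sin(2*t/3))/15 and diffusion = f_x = 8*x^3*sin(2*t/3)/5. Substituting x = B_t:
  d(2*B_t^4*sin(2*t/3)/5) = (4*B_t^2*(B_t^2*cos(2*t/3) + 9*sin(2*t/3))/15) dt + (8*B_t^3*sin(2*t/3)/5) dB_t.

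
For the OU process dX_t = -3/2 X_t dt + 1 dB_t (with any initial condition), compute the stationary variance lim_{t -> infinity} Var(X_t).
lim Var(X_t) = 1/3

The OU SDE dX = -theta X dt + sigma dB admits the integrating factor exp(theta t): d(exp(theta t) X_t) = sigma exp(theta t) dB_t. Integrating from 0 to t gives X_t = x_0 * exp(-theta t) + sigma * int_0^t exp(-theta (t-s)) dB_s for any initial x_0. The Itô integral has variance (by the Itô isometry) sigma^2 * int_0^t exp(-2 theta (t - s)) ds = sigma^2 * (1 - exp(-2 theta t)) / (2 theta), independent of x_0.
With theta = 3/2, sigma = 1:
  Var(X_t) = (1)^2 * (1 - exp(-2*3/2 t)) / (2 * 3/2) = 1/3 - exp(-3*t)/3.
As t -> infinity, exp(-2*3/2 t) -> 0, so the stationary variance is sigma^2 / (2 theta) = 1/3.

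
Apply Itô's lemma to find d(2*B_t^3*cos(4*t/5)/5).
d(2*B_t^3*cos(4*t/5)/5) = (2*B_t*(-4*B_t^2*sin(4*t/5) + 15*cos(4*t/5))/25) dt + (6*B_t^2*cos(4*t/5)/5) dB_t

Itô's formula for f(t, x): d f(t, B_t) = (f_t + (1/2) f_xx) dt + f_x dB_t. Compute partials of f(t, x) = 2*x^3*cos(4*t/5)/5:
  f_t(t,x)  = -8*x^3*sin(4*t/5)/25
  f_x(t,x)  = 6*x^2*cos(4*t/5)/5
  f_xx(t,x) = 12*x*cos(4*t/5)/5
Assemble drift = f_t + (1/2) f_xx = 2*x*(-4*x^2*sin(4*t/5) + 15*cos(4*t/5))/25 and diffusion = f_x = 6*x^2*cos(4*t/5)/5. Substituting x = B_t:
  d(2*B_t^3*cos(4*t/5)/5) = (2*B_t*(-4*B_t^2*sin(4*t/5) + 15*cos(4*t/5))/25) dt + (6*B_t^2*cos(4*t/5)/5) dB_t.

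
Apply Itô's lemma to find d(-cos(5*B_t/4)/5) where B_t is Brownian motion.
d(-cos(5*B_t/4)/5) = (5*cos(5*B_t/4)/32) dt + (sin(5*B_t/4)/4) dB_t

Itô's formula for f(B_t) gives d f(B_t) = f'(B_t) dB_t + (1/2) f''(B_t) dt. Compute derivatives of f(x) = -cos(5*x/4)/5:
  f'(x)  = sin(5*x/4)/4
  f''(x) = 5*cos(5*x/4)/16
Substitute x = B_t and multiply the f'' term by 1/2:
  drift     = (1/2) * (5*cos(5*x/4)/16) evaluated at B_t = 5*cos(5*B_t/4)/32
  diffusion = (sin(5*x/4)/4) evaluated at B_t = sin(5*B_t/4)/4
Therefore d(-cos(5*B_t/4)/5) = (5*cos(5*B_t/4)/32) dt + (sin(5*B_t/4)/4) dB_t.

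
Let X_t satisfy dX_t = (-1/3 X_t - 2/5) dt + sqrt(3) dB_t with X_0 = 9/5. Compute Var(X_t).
Var(X_t) = 9/2 - 9*exp(-2*t/3)/2

The variance V(t) = Var(X_t) satisfies V'(t) = 2 a V(t) + c^2 with V(0) = 0 (drift coefficient is linear in X, diffusion is constant). With a = -1/3, c = sqrt(3), the solution is
  V(t) = (c^2 / (2 a)) * (exp(2 a t) - 1)
       = (sqrt(3)^2 / (2*(-1/3))) * (exp((-2/3) t) - 1)
       = 9/2 - 9*exp(-2*t/3)/2.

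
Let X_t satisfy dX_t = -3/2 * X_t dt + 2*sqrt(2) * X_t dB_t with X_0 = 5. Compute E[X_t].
E[X_t] = 5*exp(-3*t/2)

For GBM dX = mu X dt + sigma X dB with X_0 = x_0, apply Itô to Y = log X: dY = (mu - sigma^2/2) dt + sigma dB, so Y_t = log(x_0) + (mu - sigma^2/2) t + sigma B_t and hence X_t = x_0 * exp((mu - sigma^2/2) t + sigma B_t).
With mu = -3/2, sigma = 2*sqrt(2), x_0 = 5, this gives:
  X_t = 5 * exp((-11/2) * t + (2*sqrt(2)) * B_t).
Since sigma*B_t ~ Normal(0, sigma^2 t), E[exp(sigma*B_t)] = exp(sigma^2 t / 2); so E[X_t] = x_0 * exp((mu - sigma^2/2) t) * exp(sigma^2 t / 2) = x_0 * exp(mu t) = 5*exp(-3*t/2).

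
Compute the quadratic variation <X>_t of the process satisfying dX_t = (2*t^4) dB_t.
<X>_t = 4*t^9/9

For an Itô process dX_t = a(t) dt + b(t) dB_t, the quadratic variation is <X>_t = int_0^t b(s)^2 ds (the drift term does not contribute). Here b(s) = 2*s^4, so
  b(s)^2 = 4*s^8.
Integrating from 0 to t:
  <X>_t = int_0^t (4*s^8) ds = 4*t^9/9.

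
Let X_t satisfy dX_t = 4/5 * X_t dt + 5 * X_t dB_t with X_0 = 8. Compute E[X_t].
E[X_t] = 8*exp(4*t/5)

For GBM dX = mu X dt + sigma X dB with X_0 = x_0, apply Itô to Y = log X: dY = (mu - sigma^2/2) dt + sigma dB, so Y_t = log(x_0) + (mu - sigma^2/2) t + sigma B_t and hence X_t = x_0 * exp((mu - sigma^2/2) t + sigma B_t).
With mu = 4/5, sigma = 5, x_0 = 8, this gives:
  X_t = 8 * exp((-117/10) * t + (5) * B_t).
Since sigma*B_t ~ Normal(0, sigma^2 t), E[exp(sigma*B_t)] = exp(sigma^2 t / 2); so E[X_t] = x_0 * exp((mu - sigma^2/2) t) * exp(sigma^2 t / 2) = x_0 * exp(mu t) = 8*exp(4*t/5).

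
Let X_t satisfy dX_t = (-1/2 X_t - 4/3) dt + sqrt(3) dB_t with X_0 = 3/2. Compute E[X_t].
E[X_t] = -8/3 + 25*exp(-t/2)/6

Taking expectations and using E[dB_t] = 0, the mean m(t) = E[X_t] satisfies the ODE m'(t) = a m(t) + b with m(0) = x_0. With a = -1/2, b = -4/3, x_0 = 3/2, the solution is
  m(t) = x_0 * exp(a t) + (b/a) * (exp(a t) - 1)
       = (3/2) * exp((-1/2) t) + ((-4/3)/(-1/2)) * (exp((-1/2) t) - 1)
       = -8/3 + 25*exp(-t/2)/6.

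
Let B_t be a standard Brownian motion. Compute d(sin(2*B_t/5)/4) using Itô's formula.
d(sin(2*B_t/5)/4) = (-sin(2*B_t/5)/50) dt + (cos(2*B_t/5)/10) dB_t

Itô's formula for f(B_t) gives d f(B_t) = f'(B_t) dB_t + (1/2) f''(B_t) dt. Compute derivatives of f(x) = sin(2*x/5)/4:
  f'(x)  = cos(2*x/5)/10
  f''(x) = -sin(2*x/5)/25
Substitute x = B_t and multiply the f'' term by 1/2:
  drift     = (1/2) * (-sin(2*x/5)/25) evaluated at B_t = -sin(2*B_t/5)/50
  diffusion = (cos(2*x/5)/10) evaluated at B_t = cos(2*B_t/5)/10
Therefore d(sin(2*B_t/5)/4) = (-sin(2*B_t/5)/50) dt + (cos(2*B_t/5)/10) dB_t.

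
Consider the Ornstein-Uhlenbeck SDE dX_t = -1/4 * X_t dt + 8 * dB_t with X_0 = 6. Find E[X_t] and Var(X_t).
E[X_t] = 6*exp(-t/4); Var(X_t) = 128 - 128*exp(-t/2)

The OU SDE dX = -theta X dt + sigma dB admits the integrating factor exp(theta t): d(exp(theta t) X_t) = sigma exp(theta t) dB_t. Integrating from 0 to t:
  X_t = x_0 * exp(-theta t) + sigma * int_0^t exp(-theta (t-s)) dB_s.
The Itô integral has mean 0 and (by the Itô isometry) variance sigma^2 * int_0^t exp(-2 theta (t - s)) ds = sigma^2 * (1 - exp(-2 theta t)) / (2 theta).
With theta = 1/4, sigma = 8, x_0 = 6:
  E[X_t] = 6 * exp(-1/4 t) = 6*exp(-t/4)
  Var(X_t) = (8)^2 * (1 - exp(-2*1/4 t)) / (2 * 1/4) = 128 - 128*exp(-t/2).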